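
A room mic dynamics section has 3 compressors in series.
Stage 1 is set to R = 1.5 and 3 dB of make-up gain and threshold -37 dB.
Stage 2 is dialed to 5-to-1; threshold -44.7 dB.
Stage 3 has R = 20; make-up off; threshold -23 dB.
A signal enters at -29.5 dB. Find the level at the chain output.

Stage 1: -29.5 dB is 7.5 dB over -37 dB; at 1.5:1 that becomes 5 dB over, giving -32 dB; +3 dB make-up → -29 dB.
Stage 2: 15.7 dB above -44.7 dB, reduced 5:1 to 3.14 dB above → -41.56 dB.
Stage 3: -41.56 dB ≤ -23 dB, so stage 3 doesn't engage; output -41.56 dB.

-41.56 dB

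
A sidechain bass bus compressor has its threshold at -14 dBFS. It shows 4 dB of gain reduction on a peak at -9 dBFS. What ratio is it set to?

5:1

Input overshoot = -9 − (-14) = 5 dB.
Output overshoot = 5 − 4 = 1 dB.
Ratio = input overshoot / output overshoot = 5 / 1 = 5.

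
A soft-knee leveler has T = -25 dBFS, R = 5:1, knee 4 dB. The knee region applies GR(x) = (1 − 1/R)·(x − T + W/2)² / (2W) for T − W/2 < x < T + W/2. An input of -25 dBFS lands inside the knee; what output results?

-25.4 dBFS

x − T + W/2 = -25 − (-25) + 2 = 2.
GR = (1 − 1/5) × 2² / 8 = 0.8 × 4 / 8 = 0.4 dB.
Output = -25 − 0.4 = -25.4 dBFS.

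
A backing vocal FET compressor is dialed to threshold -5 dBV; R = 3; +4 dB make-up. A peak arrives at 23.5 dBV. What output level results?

8.5 dBV

23.5 dBV sits 28.5 dB over threshold.
The 28.5 dB excess becomes 9.5 dB after 3:1 reduction.
Output = -5 + 9.5 = 4.5 dBV; make-up adds 4 dB, giving 8.5 dBV.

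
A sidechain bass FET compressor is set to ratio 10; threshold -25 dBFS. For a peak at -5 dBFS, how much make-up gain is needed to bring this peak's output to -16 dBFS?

7 dB

Without make-up, output = threshold + overshoot/10 = -25 + 2 = -23 dBFS.
Gap to target: 7 dB.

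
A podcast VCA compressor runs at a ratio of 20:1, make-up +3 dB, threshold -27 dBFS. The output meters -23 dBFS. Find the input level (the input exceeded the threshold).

-7 dBFS

Before make-up, the level was -23 − 3 = -26 dBFS.
Post-compression overshoot = -26 − (-27) = 1 dB.
Input overshoot = R × output overshoot = 20 dB → input = -27 + 20 = -7 dBFS.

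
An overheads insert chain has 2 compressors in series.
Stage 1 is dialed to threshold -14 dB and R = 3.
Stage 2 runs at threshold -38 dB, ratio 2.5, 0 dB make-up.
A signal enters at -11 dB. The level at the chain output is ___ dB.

-28 dB

Stage 1: 3 dB above -14 dB, reduced 3:1 to 1 dB above → -13 dB.
Stage 2: -13 dB is 25 dB over -38 dB; at 2.5:1 that becomes 10 dB over, giving -28 dB.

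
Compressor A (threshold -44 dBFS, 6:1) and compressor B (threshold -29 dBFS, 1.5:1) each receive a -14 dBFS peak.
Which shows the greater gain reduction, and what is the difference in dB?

A, by 20 dB

A: overshoot 30 dB → output overshoot 5 dB → GR 25 dB.
B: overshoot 15 dB → output overshoot 10 dB → GR 5 dB.
A applies 20 dB more gain reduction.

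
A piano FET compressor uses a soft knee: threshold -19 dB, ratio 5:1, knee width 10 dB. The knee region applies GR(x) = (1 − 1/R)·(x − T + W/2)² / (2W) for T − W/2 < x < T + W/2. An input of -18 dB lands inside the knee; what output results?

-19.44 dB

x − T + W/2 = -18 − (-19) + 5 = 6.
GR = (1 − 1/5) × 6² / 20 = 0.8 × 36 / 20 = 1.44 dB.
Output = -18 − 1.44 = -19.44 dB.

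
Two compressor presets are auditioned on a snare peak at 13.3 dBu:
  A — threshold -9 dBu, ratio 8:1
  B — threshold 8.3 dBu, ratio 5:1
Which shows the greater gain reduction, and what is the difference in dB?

A, by 15.5125 dB

A: overshoot 22.3 dB → output overshoot 2.7875 dB → GR 19.5125 dB.
B: overshoot 5 dB → output overshoot 1 dB → GR 4 dB.
A applies 15.5125 dB more gain reduction.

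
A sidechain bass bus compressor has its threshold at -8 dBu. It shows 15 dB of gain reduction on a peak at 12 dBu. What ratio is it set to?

Input overshoot = 12 − (-8) = 20 dB.
Output overshoot = 20 − 15 = 5 dB.
Ratio = input overshoot / output overshoot = 20 / 5 = 4.

4:1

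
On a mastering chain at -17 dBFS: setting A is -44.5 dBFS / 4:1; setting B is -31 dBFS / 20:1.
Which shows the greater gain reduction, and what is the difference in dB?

A: 27.5 dB over, compressed to 6.875 dB over, so 20.625 dB of GR.
B: 14 dB over, compressed to 0.7 dB over, so 13.3 dB of GR.
Difference: 7.325 dB in favour of A.

A, by 7.325 dB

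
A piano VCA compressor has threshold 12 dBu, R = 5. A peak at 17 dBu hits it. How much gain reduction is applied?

Overshoot = 17 − 12 = 5 dB.
A 5:1 ratio leaves 1 dB of that excess.
Gain reduction = 5 − 1 = 4 dB.

4 dB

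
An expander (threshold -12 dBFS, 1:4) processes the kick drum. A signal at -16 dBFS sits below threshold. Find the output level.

The input is 4 dB below the -12 dBFS threshold.
A 1:4 expander multiplies undershoot by 4: 4 × 4 = 16 dB below threshold.
Output = -12 − 16 = -28 dBFS.

-28 dBFS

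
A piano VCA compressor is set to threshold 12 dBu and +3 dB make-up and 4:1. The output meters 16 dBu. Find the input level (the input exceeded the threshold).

16 dBu

Remove make-up: 16 − 3 = 13 dBu.
Post-compression overshoot = 13 − 12 = 1 dB.
Undo the ratio: input overshoot = 1 × 4 = 4 dB, giving input = 16 dBu.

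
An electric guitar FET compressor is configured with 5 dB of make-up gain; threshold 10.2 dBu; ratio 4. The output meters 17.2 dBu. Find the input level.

Remove make-up: 17.2 − 5 = 12.2 dBu.
That's 2 dB above the 10.2 dBu threshold.
Before 4:1 compression the overshoot was 2 × 4 = 8 dB, so input = 10.2 + 8 = 18.2 dBu.

18.2 dBu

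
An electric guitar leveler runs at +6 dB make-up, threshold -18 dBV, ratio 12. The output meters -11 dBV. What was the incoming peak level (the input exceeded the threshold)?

Remove make-up: -11 − 6 = -17 dBV.
That's 1 dB above the -18 dBV threshold.
Input overshoot = R × output overshoot = 12 dB → input = -18 + 12 = -6 dBV.

-6 dBV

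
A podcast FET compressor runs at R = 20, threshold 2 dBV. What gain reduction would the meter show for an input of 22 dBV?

Overshoot = 22 − 2 = 20 dB.
After 20:1 compression the overshoot becomes 20/20 = 1 dB.
So the signal is attenuated by 20 − 1 = 19 dB.

19 dB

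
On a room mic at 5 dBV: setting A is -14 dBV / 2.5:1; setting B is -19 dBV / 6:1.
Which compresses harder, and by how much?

A: overshoot 19 dB → output overshoot 7.6 dB → GR 11.4 dB.
B: overshoot 24 dB → output overshoot 4 dB → GR 20 dB.
Difference: 8.6 dB in favour of B.

B, by 8.6 dB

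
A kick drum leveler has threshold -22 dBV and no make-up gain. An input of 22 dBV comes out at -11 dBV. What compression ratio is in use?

4:1

Input overshoot = 22 − (-22) = 44 dB; output overshoot = -11 − (-22) = 11 dB.
Ratio = 44 / 11 = 4.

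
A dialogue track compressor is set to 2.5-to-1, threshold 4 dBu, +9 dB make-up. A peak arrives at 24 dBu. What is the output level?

21 dBu

24 dBu sits 20 dB over threshold.
The 20 dB excess becomes 8 dB after 2.5:1 reduction.
That puts the output at 12 dBu; make-up adds 9 dB, giving 21 dBu.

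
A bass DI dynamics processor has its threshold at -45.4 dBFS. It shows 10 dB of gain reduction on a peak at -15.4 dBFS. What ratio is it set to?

1.5:1

Input overshoot = -15.4 − (-45.4) = 30 dB.
Output overshoot = 30 − 10 = 20 dB.
Ratio = input overshoot / output overshoot = 30 / 20 = 1.5.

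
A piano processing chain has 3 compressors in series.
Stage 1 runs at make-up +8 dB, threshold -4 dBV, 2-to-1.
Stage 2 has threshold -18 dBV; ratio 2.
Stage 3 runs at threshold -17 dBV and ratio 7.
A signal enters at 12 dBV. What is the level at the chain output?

-15 dBV

Stage 1: overshoot 16 dB → 16/2 = 8 dB → 4 dBV; +8 dB make-up → 12 dBV.
Stage 2: 12 dBV is 30 dB over -18 dBV; at 2:1 that becomes 15 dB over, giving -3 dBV.
Stage 3: 14 dB above -17 dBV, reduced 7:1 to 2 dB above → -15 dBV.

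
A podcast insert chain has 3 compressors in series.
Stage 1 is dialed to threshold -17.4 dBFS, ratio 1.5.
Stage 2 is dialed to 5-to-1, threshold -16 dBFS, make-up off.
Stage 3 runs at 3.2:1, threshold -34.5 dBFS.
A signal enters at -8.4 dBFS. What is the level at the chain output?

-28.43125 dBFS

Stage 1: 9 dB above -17.4 dBFS, reduced 1.5:1 to 6 dB above → -11.4 dBFS.
Stage 2: -11.4 dBFS is 4.6 dB over -16 dBFS; at 5:1 that becomes 0.92 dB over, giving -15.08 dBFS.
Stage 3: overshoot 19.42 dB → 19.42/3.2 = 6.06875 dB → -28.43125 dBFS.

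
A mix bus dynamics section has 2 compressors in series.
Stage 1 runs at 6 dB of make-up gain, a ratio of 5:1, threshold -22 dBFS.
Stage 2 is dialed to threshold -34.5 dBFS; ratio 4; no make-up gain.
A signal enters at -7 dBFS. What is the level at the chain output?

-29.125 dBFS

Stage 1: -7 dBFS is 15 dB over -22 dBFS; at 5:1 that becomes 3 dB over, giving -19 dBFS; +6 dB make-up → -13 dBFS.
Stage 2: -13 dBFS is 21.5 dB over -34.5 dBFS; at 4:1 that becomes 5.375 dB over, giving -29.125 dBFS.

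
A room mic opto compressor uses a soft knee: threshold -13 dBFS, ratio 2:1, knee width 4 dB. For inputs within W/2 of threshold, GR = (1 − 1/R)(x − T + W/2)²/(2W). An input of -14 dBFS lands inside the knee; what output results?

-14.0625 dBFS

x − T + W/2 = -14 − (-13) + 2 = 1.
GR = (1 − 1/2) × 1² / 8 = 0.5 × 1 / 8 = 0.0625 dB.
Output = -14 − 0.0625 = -14.0625 dBFS.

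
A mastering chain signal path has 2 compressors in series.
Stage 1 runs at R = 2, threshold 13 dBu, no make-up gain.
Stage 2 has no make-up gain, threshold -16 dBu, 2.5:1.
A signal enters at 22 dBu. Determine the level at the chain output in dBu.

Stage 1: 22 dBu is 9 dB over 13 dBu; at 2:1 that becomes 4.5 dB over, giving 17.5 dBu.
Stage 2: 17.5 dBu is 33.5 dB over -16 dBu; at 2.5:1 that becomes 13.4 dB over, giving -2.6 dBu.

-2.6 dBu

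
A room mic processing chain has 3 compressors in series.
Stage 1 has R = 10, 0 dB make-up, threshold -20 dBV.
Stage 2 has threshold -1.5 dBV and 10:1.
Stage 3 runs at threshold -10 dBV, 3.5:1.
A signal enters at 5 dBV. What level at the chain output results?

-17.5 dBV

Stage 1: 25 dB above -20 dBV, reduced 10:1 to 2.5 dB above → -17.5 dBV.
Stage 2: -17.5 dBV is at or below the -1.5 dBV threshold — no compression; output -17.5 dBV.
Stage 3: -17.5 dBV is at or below the -10 dBV threshold — no compression; output -17.5 dBV.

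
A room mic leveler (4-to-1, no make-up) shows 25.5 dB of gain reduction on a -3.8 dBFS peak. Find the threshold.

-37.8 dBFS

Let T be the threshold. Output overshoot = (input overshoot)/R, so -29.3 − T = (-3.8 − T)/4.
4·(-29.3 − T) = -3.8 − T → 3·T = -117.2 − (-3.8) = -113.4.
T = -113.4/3 = -37.8 dBFS.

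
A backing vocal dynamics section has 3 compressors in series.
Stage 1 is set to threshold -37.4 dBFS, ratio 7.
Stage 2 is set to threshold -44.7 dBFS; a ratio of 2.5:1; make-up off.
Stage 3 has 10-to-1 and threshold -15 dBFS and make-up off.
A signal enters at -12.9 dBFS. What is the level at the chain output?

-40.38 dBFS

Stage 1: -12.9 dBFS is 24.5 dB over -37.4 dBFS; at 7:1 that becomes 3.5 dB over, giving -33.9 dBFS.
Stage 2: 10.8 dB above -44.7 dBFS, reduced 2.5:1 to 4.32 dB above → -40.38 dBFS.
Stage 3: below threshold (-40.38 ≤ -15); passes unchanged; output -40.38 dBFS.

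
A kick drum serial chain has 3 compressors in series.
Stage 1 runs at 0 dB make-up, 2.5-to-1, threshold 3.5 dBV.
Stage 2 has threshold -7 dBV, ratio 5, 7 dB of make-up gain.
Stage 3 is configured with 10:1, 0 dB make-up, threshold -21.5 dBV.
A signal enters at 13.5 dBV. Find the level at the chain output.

Stage 1: 10 dB above 3.5 dBV, reduced 2.5:1 to 4 dB above → 7.5 dBV.
Stage 2: 14.5 dB above -7 dBV, reduced 5:1 to 2.9 dB above → -4.1 dBV; +7 dB make-up → 2.9 dBV.
Stage 3: 24.4 dB above -21.5 dBV, reduced 10:1 to 2.44 dB above → -19.06 dBV.

-19.06 dBV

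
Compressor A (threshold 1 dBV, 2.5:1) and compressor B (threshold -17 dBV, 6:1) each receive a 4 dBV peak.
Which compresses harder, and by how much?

A: overshoot 3 dB → output overshoot 1.2 dB → GR 1.8 dB.
B: overshoot 21 dB → output overshoot 3.5 dB → GR 17.5 dB.
B applies 15.7 dB more gain reduction.

B, by 15.7 dB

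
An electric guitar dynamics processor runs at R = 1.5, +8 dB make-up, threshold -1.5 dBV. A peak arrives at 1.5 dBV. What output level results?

8.5 dBV

Overshoot: 1.5 − (-1.5) = 3 dB.
The 3 dB excess becomes 2 dB after 1.5:1 reduction.
So the level is -1.5 + 2 = 0.5 dBV; make-up adds 8 dB, giving 8.5 dBV.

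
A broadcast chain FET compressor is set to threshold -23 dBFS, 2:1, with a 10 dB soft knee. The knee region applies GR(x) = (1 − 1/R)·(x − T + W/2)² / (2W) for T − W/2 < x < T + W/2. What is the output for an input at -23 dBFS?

-23.625 dBFS

x − T + W/2 = -23 − (-23) + 5 = 5.
GR = (1 − 1/2) × 5² / 20 = 0.5 × 25 / 20 = 0.625 dB.
Output = -23 − 0.625 = -23.625 dBFS.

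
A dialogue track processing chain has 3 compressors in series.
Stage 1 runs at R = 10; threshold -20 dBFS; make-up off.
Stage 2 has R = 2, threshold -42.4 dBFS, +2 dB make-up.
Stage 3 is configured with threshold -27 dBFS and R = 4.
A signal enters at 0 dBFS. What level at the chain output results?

Stage 1: 20 dB above -20 dBFS, reduced 10:1 to 2 dB above → -18 dBFS.
Stage 2: 24.4 dB above -42.4 dBFS, reduced 2:1 to 12.2 dB above → -30.2 dBFS; +2 dB make-up → -28.2 dBFS.
Stage 3: -28.2 dBFS is at or below the -27 dBFS threshold — no compression; output -28.2 dBFS.

-28.2 dBFS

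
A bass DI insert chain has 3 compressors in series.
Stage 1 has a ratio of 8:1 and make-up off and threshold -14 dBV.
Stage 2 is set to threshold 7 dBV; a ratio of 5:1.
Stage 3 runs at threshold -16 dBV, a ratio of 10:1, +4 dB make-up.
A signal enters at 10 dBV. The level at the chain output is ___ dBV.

Stage 1: 10 dBV is 24 dB over -14 dBV; at 8:1 that becomes 3 dB over, giving -11 dBV.
Stage 2: below threshold (-11 ≤ 7); passes unchanged; output -11 dBV.
Stage 3: overshoot 5 dB → 5/10 = 0.5 dB → -15.5 dBV; +4 dB make-up → -11.5 dBV.

-11.5 dBV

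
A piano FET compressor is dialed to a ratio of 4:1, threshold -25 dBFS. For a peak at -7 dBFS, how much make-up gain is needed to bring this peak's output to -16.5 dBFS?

Without make-up, output = threshold + overshoot/4 = -25 + 4.5 = -20.5 dBFS.
Gap to target: 4 dB.

4 dB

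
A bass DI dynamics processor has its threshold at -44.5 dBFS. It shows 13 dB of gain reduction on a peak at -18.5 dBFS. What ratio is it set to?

2:1

Input overshoot = -18.5 − (-44.5) = 26 dB.
Output overshoot = 26 − 13 = 13 dB.
Ratio = input overshoot / output overshoot = 26 / 13 = 2.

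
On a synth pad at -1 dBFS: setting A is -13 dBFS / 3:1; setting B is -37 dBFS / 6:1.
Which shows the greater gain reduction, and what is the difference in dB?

B, by 22 dB

A: GR = 12 − 12/3 = 8 dB.
B: GR = 36 − 36/6 = 30 dB.
B reduces 22 dB more.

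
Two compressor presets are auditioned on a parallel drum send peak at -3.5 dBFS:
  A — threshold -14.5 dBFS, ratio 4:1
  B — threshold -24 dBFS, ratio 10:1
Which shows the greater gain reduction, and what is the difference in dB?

B, by 10.2 dB

A: GR = 11 − 11/4 = 8.25 dB.
B: GR = 20.5 − 20.5/10 = 18.45 dB.
B reduces 10.2 dB more.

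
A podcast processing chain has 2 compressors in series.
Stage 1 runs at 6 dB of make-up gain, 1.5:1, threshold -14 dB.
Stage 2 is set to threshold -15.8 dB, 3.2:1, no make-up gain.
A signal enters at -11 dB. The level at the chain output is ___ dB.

Stage 1: overshoot 3 dB → 3/1.5 = 2 dB → -12 dB; +6 dB make-up → -6 dB.
Stage 2: overshoot 9.8 dB → 9.8/3.2 = 3.0625 dB → -12.7375 dB.

-12.7375 dB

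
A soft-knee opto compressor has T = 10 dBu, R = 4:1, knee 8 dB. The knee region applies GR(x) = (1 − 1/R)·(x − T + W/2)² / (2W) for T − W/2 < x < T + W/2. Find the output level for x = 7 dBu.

6.953125 dBu

x − T + W/2 = 7 − 10 + 4 = 1.
GR = (1 − 1/4) × 1² / 16 = 0.75 × 1 / 16 = 0.046875 dB.
Output = 7 − 0.046875 = 6.953125 dBu.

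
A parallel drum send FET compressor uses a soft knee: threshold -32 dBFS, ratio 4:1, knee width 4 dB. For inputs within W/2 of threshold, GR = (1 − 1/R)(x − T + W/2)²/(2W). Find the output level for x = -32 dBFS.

-32.375 dBFS

x − T + W/2 = -32 − (-32) + 2 = 2.
GR = (1 − 1/4) × 2² / 8 = 0.75 × 4 / 8 = 0.375 dB.
Output = -32 − 0.375 = -32.375 dBFS.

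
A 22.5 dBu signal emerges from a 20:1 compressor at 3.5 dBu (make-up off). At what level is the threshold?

Let T be the threshold. Output overshoot = (input overshoot)/R, so 3.5 − T = (22.5 − T)/20.
20·(3.5 − T) = 22.5 − T → 19·T = 70 − 22.5 = 47.5.
T = 47.5/19 = 2.5 dBu.

2.5 dBu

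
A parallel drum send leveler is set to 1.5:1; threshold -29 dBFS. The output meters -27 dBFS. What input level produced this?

The compressed level sits -27 − (-29) = 2 dB over threshold.
Undo the ratio: input overshoot = 2 × 1.5 = 3 dB, giving input = -26 dBFS.

-26 dBFS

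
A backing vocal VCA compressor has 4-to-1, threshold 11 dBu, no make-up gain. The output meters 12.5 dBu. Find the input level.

17 dBu

The compressed level sits 12.5 − 11 = 1.5 dB over threshold.
Undo the ratio: input overshoot = 1.5 × 4 = 6 dB, giving input = 17 dBu.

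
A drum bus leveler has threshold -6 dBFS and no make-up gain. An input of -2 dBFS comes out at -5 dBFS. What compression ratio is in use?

4:1

Input overshoot = -2 − (-6) = 4 dB; output overshoot = -5 − (-6) = 1 dB.
Ratio = 4 / 1 = 4.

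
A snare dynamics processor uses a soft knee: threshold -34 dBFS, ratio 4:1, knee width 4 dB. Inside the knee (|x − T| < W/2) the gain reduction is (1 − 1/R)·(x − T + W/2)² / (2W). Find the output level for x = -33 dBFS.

-33.84375 dBFS

x − T + W/2 = -33 − (-34) + 2 = 3.
GR = (1 − 1/4) × 3² / 8 = 0.75 × 9 / 8 = 0.84375 dB.
Output = -33 − 0.84375 = -33.84375 dBFS.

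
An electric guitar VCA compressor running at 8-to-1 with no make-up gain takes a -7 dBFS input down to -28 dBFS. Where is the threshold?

Input is 24 dB above T (since output overshoot × R = input overshoot: (-28 − T)·8 = -7 − T gives T = -31 dBFS).
Check: -31 + (-7 − (-31))/8 = -31 + 3 = -28 dBFS. ✓

-31 dBFS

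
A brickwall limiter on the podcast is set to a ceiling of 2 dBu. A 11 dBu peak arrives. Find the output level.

The limiter clamps the peak to its 2 dBu ceiling.

2 dBu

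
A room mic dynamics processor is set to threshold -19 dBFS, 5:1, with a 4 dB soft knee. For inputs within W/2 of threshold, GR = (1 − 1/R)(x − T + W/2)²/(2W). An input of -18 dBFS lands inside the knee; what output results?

x − T + W/2 = -18 − (-19) + 2 = 3.
GR = (1 − 1/5) × 3² / 8 = 0.8 × 9 / 8 = 0.9 dB.
Output = -18 − 0.9 = -18.9 dBFS.

-18.9 dBFS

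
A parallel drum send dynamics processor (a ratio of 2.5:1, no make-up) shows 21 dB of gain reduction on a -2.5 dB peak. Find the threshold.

Input is 35 dB above T (since output overshoot × R = input overshoot: (-23.5 − T)·2.5 = -2.5 − T gives T = -37.5 dB).
Check: -37.5 + (-2.5 − (-37.5))/2.5 = -37.5 + 14 = -23.5 dB. ✓

-37.5 dB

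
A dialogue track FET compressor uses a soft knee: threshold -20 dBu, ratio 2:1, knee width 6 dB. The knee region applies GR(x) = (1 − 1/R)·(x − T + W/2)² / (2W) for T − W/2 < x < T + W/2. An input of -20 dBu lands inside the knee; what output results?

-20.375 dBu

x − T + W/2 = -20 − (-20) + 3 = 3.
GR = (1 − 1/2) × 3² / 12 = 0.5 × 9 / 12 = 0.375 dB.
Output = -20 − 0.375 = -20.375 dBu.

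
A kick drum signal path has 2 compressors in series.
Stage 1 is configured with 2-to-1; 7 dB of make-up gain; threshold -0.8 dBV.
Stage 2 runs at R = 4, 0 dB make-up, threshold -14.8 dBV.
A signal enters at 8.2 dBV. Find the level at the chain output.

-8.425 dBV

Stage 1: 8.2 dBV is 9 dB over -0.8 dBV; at 2:1 that becomes 4.5 dB over, giving 3.7 dBV; +7 dB make-up → 10.7 dBV.
Stage 2: 10.7 dBV is 25.5 dB over -14.8 dBV; at 4:1 that becomes 6.375 dB over, giving -8.425 dBV.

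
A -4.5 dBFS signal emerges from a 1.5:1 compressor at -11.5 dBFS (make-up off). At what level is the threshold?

Input is 21 dB above T (since output overshoot × R = input overshoot: (-11.5 − T)·1.5 = -4.5 − T gives T = -25.5 dBFS).
Check: -25.5 + (-4.5 − (-25.5))/1.5 = -25.5 + 14 = -11.5 dBFS. ✓

-25.5 dBFS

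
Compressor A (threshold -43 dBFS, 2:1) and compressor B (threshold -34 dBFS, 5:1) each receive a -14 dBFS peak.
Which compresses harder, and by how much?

A: 29 dB over, compressed to 14.5 dB over, so 14.5 dB of GR.
B: 20 dB over, compressed to 4 dB over, so 16 dB of GR.
B reduces 1.5 dB more.

B, by 1.5 dB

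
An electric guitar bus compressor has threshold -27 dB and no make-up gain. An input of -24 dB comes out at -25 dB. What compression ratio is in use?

1.5:1

Input overshoot = -24 − (-27) = 3 dB; output overshoot = -25 − (-27) = 2 dB.
Ratio = 3 / 2 = 1.5.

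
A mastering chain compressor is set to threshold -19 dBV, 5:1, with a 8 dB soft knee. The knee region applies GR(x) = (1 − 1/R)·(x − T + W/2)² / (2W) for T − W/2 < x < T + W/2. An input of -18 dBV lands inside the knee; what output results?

-19.25 dBV

x − T + W/2 = -18 − (-19) + 4 = 5.
GR = (1 − 1/5) × 5² / 16 = 0.8 × 25 / 16 = 1.25 dB.
Output = -18 − 1.25 = -19.25 dBV.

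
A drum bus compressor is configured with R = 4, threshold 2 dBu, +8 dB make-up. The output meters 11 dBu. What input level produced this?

6 dBu

Stripping the +8 dB make-up gives 3 dBu at the gain stage.
The compressed level sits 3 − 2 = 1 dB over threshold.
Before 4:1 compression the overshoot was 1 × 4 = 4 dB, so input = 2 + 4 = 6 dBu.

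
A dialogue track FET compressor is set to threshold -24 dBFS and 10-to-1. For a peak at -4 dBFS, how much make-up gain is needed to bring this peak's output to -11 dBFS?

11 dB

The peak compresses to -24 + 20/10 = -22 dBFS.
To reach -11 dBFS requires -11 − (-22) = 11 dB of make-up.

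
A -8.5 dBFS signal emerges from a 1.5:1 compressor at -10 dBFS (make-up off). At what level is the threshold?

Gain reduction = -8.5 − (-10) = 1.5 dB; output overshoot = GR / (R − 1) = 1.5 / 0.5 = 3 dB.
Threshold = output − output overshoot = -10 − 3 = -13 dBFS.

-13 dBFS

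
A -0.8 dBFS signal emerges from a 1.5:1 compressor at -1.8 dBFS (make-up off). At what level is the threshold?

-3.8 dBFS

Input is 3 dB above T (since output overshoot × R = input overshoot: (-1.8 − T)·1.5 = -0.8 − T gives T = -3.8 dBFS).
Check: -3.8 + (-0.8 − (-3.8))/1.5 = -3.8 + 2 = -1.8 dBFS. ✓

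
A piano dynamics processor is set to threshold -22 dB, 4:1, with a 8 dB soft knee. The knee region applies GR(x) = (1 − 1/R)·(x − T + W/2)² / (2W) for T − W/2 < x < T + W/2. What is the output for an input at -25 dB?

x − T + W/2 = -25 − (-22) + 4 = 1.
GR = (1 − 1/4) × 1² / 16 = 0.75 × 1 / 16 = 0.046875 dB.
Output = -25 − 0.046875 = -25.046875 dB.

-25.046875 dB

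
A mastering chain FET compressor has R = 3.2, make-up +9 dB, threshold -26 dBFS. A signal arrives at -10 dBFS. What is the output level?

-12 dBFS

The input is 16 dB above the -26 dBFS threshold.
The 16 dB excess becomes 5 dB after 3.2:1 reduction.
So the level is -26 + 5 = -21 dBFS; make-up adds 9 dB, giving -12 dBFS.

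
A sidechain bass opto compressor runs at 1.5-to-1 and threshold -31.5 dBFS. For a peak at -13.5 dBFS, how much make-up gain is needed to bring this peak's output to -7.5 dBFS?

12 dB

The peak compresses to -31.5 + 18/1.5 = -19.5 dBFS.
To reach -7.5 dBFS requires -7.5 − (-19.5) = 12 dB of make-up.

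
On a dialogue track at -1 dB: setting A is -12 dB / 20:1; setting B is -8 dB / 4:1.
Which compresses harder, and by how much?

A: 11 dB over, compressed to 0.55 dB over, so 10.45 dB of GR.
B: 7 dB over, compressed to 1.75 dB over, so 5.25 dB of GR.
A reduces 5.2 dB more.

A, by 5.2 dB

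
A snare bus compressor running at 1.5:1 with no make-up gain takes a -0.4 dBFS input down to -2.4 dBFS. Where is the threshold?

-6.4 dBFS

Let T be the threshold. Output overshoot = (input overshoot)/R, so -2.4 − T = (-0.4 − T)/1.5.
1.5·(-2.4 − T) = -0.4 − T → 0.5·T = -3.6 − (-0.4) = -3.2.
T = -3.2/0.5 = -6.4 dBFS.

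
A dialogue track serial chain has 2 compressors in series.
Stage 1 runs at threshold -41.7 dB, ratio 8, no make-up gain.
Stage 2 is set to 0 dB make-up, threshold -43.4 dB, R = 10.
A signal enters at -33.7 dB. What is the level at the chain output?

-43.13 dB

Stage 1: -33.7 dB is 8 dB over -41.7 dB; at 8:1 that becomes 1 dB over, giving -40.7 dB.
Stage 2: -40.7 dB is 2.7 dB over -43.4 dB; at 10:1 that becomes 0.27 dB over, giving -43.13 dB.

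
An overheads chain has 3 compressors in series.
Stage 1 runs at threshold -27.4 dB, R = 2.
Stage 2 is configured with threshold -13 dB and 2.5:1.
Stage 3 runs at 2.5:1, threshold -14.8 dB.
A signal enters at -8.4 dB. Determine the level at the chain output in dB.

Stage 1: -8.4 dB is 19 dB over -27.4 dB; at 2:1 that becomes 9.5 dB over, giving -17.9 dB.
Stage 2: -17.9 dB ≤ -13 dB, so stage 2 doesn't engage; output -17.9 dB.
Stage 3: -17.9 dB is at or below the -14.8 dB threshold — no compression; output -17.9 dB.

-17.9 dB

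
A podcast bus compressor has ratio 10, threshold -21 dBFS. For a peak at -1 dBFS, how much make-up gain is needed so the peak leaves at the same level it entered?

Overshoot 20 dB → 20/10 = 2 dB after compression, so the compressed level is -21 + 2 = -19 dBFS.
Make-up = target − compressed = -1 − (-19) = 18 dB.

18 dB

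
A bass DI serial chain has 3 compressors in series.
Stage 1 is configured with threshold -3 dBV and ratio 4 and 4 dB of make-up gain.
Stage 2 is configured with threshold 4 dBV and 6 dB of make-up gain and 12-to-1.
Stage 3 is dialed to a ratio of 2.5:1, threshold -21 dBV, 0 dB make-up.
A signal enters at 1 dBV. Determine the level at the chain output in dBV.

Stage 1: 4 dB above -3 dBV, reduced 4:1 to 1 dB above → -2 dBV; +4 dB make-up → 2 dBV.
Stage 2: below threshold (2 ≤ 4); passes unchanged; make-up brings it to 8 dBV.
Stage 3: 8 dBV is 29 dB over -21 dBV; at 2.5:1 that becomes 11.6 dB over, giving -9.4 dBV.

-9.4 dBV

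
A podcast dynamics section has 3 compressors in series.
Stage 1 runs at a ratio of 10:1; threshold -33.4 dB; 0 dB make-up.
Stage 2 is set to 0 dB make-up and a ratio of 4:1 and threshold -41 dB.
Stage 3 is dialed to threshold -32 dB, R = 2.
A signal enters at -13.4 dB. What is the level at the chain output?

-38.6 dB

Stage 1: -13.4 dB is 20 dB over -33.4 dB; at 10:1 that becomes 2 dB over, giving -31.4 dB.
Stage 2: -31.4 dB is 9.6 dB over -41 dB; at 4:1 that becomes 2.4 dB over, giving -38.6 dB.
Stage 3: -38.6 dB ≤ -32 dB, so stage 3 doesn't engage; output -38.6 dB.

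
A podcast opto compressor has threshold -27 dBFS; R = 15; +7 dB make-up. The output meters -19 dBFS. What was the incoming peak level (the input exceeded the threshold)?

-12 dBFS

Before make-up, the level was -19 − 7 = -26 dBFS.
The compressed level sits -26 − (-27) = 1 dB over threshold.
Input overshoot = R × output overshoot = 15 dB → input = -27 + 15 = -12 dBFS.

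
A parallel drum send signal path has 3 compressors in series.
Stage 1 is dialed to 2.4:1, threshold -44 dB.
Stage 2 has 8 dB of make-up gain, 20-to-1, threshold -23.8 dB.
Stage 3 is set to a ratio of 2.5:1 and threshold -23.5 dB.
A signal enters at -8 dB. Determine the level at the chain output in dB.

Stage 1: overshoot 36 dB → 36/2.4 = 15 dB → -29 dB.
Stage 2: -29 dB is at or below the -23.8 dB threshold — no compression; make-up brings it to -21 dB.
Stage 3: -21 dB is 2.5 dB over -23.5 dB; at 2.5:1 that becomes 1 dB over, giving -22.5 dB.

-22.5 dB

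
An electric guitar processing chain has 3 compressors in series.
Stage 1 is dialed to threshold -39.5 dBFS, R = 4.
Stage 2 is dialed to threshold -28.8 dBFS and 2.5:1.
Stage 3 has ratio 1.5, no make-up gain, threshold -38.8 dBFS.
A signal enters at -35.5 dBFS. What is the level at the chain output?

Stage 1: -35.5 dBFS is 4 dB over -39.5 dBFS; at 4:1 that becomes 1 dB over, giving -38.5 dBFS.
Stage 2: -38.5 dBFS is at or below the -28.8 dBFS threshold — no compression; output -38.5 dBFS.
Stage 3: -38.5 dBFS is 0.3 dB over -38.8 dBFS; at 1.5:1 that becomes 0.2 dB over, giving -38.6 dBFS.

-38.6 dBFS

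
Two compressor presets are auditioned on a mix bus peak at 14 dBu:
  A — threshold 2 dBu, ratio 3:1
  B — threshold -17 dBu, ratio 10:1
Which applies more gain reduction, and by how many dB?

B, by 19.9 dB

A: GR = 12 − 12/3 = 8 dB.
B: GR = 31 − 31/10 = 27.9 dB.
B applies 19.9 dB more gain reduction.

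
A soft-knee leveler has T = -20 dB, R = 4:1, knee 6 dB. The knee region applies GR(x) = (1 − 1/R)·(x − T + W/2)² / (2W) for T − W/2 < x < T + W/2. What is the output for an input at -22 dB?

x − T + W/2 = -22 − (-20) + 3 = 1.
GR = (1 − 1/4) × 1² / 12 = 0.75 × 1 / 12 = 0.0625 dB.
Output = -22 − 0.0625 = -22.0625 dB.

-22.0625 dB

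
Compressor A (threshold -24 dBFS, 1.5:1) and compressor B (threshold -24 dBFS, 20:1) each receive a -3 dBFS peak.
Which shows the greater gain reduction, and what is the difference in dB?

A: GR = 21 − 21/1.5 = 7 dB.
B: GR = 21 − 21/20 = 19.95 dB.
Difference: 12.95 dB in favour of B.

B, by 12.95 dB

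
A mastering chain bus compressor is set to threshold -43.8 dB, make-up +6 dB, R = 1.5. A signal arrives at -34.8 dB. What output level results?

The input is 9 dB above the -43.8 dB threshold.
At 1.5:1 the overshoot is divided by 1.5, leaving 6 dB above threshold.
That puts the output at -37.8 dB; make-up adds 6 dB, giving -31.8 dB.

-31.8 dB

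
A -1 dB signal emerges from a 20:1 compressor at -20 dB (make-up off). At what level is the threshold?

-21 dB

Gain reduction = -1 − (-20) = 19 dB; output overshoot = GR / (R − 1) = 19 / 19 = 1 dB.
Threshold = output − output overshoot = -20 − 1 = -21 dB.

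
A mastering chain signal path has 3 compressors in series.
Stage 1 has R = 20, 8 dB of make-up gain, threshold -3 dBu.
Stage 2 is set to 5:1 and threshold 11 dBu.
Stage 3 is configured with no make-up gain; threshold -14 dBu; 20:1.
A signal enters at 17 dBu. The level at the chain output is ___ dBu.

-13 dBu

Stage 1: 20 dB above -3 dBu, reduced 20:1 to 1 dB above → -2 dBu; +8 dB make-up → 6 dBu.
Stage 2: 6 dBu ≤ 11 dBu, so stage 2 doesn't engage; output 6 dBu.
Stage 3: overshoot 20 dB → 20/20 = 1 dB → -13 dBu.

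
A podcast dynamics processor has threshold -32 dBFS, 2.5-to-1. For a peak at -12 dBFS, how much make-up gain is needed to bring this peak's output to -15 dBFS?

9 dB

The peak compresses to -32 + 20/2.5 = -24 dBFS.
To reach -15 dBFS requires -15 − (-24) = 9 dB of make-up.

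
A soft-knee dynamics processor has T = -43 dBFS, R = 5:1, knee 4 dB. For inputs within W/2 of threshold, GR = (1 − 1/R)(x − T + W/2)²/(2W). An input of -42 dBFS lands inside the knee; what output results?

x − T + W/2 = -42 − (-43) + 2 = 3.
GR = (1 − 1/5) × 3² / 8 = 0.8 × 9 / 8 = 0.9 dB.
Output = -42 − 0.9 = -42.9 dBFS.

-42.9 dBFS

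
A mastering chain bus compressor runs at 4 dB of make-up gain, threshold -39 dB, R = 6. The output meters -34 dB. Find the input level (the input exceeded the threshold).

Stripping the +4 dB make-up gives -38 dB at the gain stage.
That's 1 dB above the -39 dB threshold.
Undo the ratio: input overshoot = 1 × 6 = 6 dB, giving input = -33 dB.

-33 dB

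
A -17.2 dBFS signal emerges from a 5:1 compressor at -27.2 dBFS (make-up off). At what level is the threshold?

Input is 12.5 dB above T (since output overshoot × R = input overshoot: (-27.2 − T)·5 = -17.2 − T gives T = -29.7 dBFS).
Check: -29.7 + (-17.2 − (-29.7))/5 = -29.7 + 2.5 = -27.2 dBFS. ✓

-29.7 dBFS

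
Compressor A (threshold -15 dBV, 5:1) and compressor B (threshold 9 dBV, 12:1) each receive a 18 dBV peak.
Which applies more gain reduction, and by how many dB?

A: 33 dB over, compressed to 6.6 dB over, so 26.4 dB of GR.
B: 9 dB over, compressed to 0.75 dB over, so 8.25 dB of GR.
A reduces 18.15 dB more.

A, by 18.15 dB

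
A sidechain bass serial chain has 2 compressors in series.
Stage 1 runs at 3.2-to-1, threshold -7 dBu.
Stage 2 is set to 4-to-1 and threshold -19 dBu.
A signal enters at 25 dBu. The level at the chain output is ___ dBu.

Stage 1: overshoot 32 dB → 32/3.2 = 10 dB → 3 dBu.
Stage 2: 22 dB above -19 dBu, reduced 4:1 to 5.5 dB above → -13.5 dBu.

-13.5 dBu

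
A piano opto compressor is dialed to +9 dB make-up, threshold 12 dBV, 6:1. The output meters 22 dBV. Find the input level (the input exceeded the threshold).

Stripping the +9 dB make-up gives 13 dBV at the gain stage.
The compressed level sits 13 − 12 = 1 dB over threshold.
Before 6:1 compression the overshoot was 1 × 6 = 6 dB, so input = 12 + 6 = 18 dBV.

18 dBV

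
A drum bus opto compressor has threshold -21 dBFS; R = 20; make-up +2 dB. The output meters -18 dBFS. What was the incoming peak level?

-1 dBFS

Before make-up, the level was -18 − 2 = -20 dBFS.
Post-compression overshoot = -20 − (-21) = 1 dB.
Input overshoot = R × output overshoot = 20 dB → input = -21 + 20 = -1 dBFS.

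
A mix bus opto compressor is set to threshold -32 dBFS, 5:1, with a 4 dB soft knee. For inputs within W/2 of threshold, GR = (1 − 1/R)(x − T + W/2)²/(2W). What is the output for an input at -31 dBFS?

x − T + W/2 = -31 − (-32) + 2 = 3.
GR = (1 − 1/5) × 3² / 8 = 0.8 × 9 / 8 = 0.9 dB.
Output = -31 − 0.9 = -31.9 dBFS.

-31.9 dBFS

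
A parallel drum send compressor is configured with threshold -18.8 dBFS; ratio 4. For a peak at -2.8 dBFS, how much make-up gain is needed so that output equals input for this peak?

The peak compresses to -18.8 + 16/4 = -14.8 dBFS.
To reach -2.8 dBFS requires -2.8 − (-14.8) = 12 dB of make-up.

12 dB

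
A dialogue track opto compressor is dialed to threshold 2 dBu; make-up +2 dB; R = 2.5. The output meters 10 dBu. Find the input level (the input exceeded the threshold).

17 dBu

Stripping the +2 dB make-up gives 8 dBu at the gain stage.
Post-compression overshoot = 8 − 2 = 6 dB.
Undo the ratio: input overshoot = 6 × 2.5 = 15 dB, giving input = 17 dBu.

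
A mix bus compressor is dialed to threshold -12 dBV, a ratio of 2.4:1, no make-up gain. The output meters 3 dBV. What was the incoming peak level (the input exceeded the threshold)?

24 dBV

Post-compression overshoot = 3 − (-12) = 15 dB.
Before 2.4:1 compression the overshoot was 15 × 2.4 = 36 dB, so input = -12 + 36 = 24 dBV.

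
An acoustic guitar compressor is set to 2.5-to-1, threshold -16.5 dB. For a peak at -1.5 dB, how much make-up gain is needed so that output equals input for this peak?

Without make-up, output = threshold + overshoot/2.5 = -16.5 + 6 = -10.5 dB.
Gap to target: 9 dB.

9 dB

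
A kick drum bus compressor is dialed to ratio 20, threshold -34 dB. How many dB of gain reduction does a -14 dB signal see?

19 dB

-14 dB exceeds the threshold by 20 dB.
After 20:1 compression the overshoot becomes 20/20 = 1 dB.
Gain reduction = 20 − 1 = 19 dB.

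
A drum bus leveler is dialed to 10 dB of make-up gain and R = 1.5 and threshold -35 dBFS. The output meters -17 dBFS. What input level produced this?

-23 dBFS

Stripping the +10 dB make-up gives -27 dBFS at the gain stage.
The compressed level sits -27 − (-35) = 8 dB over threshold.
Before 1.5:1 compression the overshoot was 8 × 1.5 = 12 dB, so input = -35 + 12 = -23 dBFS.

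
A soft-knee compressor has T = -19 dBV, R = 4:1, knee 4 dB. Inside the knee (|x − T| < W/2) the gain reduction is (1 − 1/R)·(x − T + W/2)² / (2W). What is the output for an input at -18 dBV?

x − T + W/2 = -18 − (-19) + 2 = 3.
GR = (1 − 1/4) × 3² / 8 = 0.75 × 9 / 8 = 0.84375 dB.
Output = -18 − 0.84375 = -18.84375 dBV.

-18.84375 dBV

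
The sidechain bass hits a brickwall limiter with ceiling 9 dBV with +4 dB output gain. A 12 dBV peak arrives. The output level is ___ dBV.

The limiter clamps the peak to its 9 dBV ceiling.
Output gain then adds 4 dB: 9 + 4 = 13 dBV.

13 dBV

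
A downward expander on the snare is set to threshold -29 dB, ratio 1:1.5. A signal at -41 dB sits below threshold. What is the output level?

-47 dB

The input is 12 dB below the -29 dB threshold.
A 1:1.5 expander multiplies undershoot by 1.5: 12 × 1.5 = 18 dB below threshold.
Output = -29 − 18 = -47 dB.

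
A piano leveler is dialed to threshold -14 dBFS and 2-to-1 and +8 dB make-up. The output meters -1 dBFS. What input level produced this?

Before make-up, the level was -1 − 8 = -9 dBFS.
Post-compression overshoot = -9 − (-14) = 5 dB.
Undo the ratio: input overshoot = 5 × 2 = 10 dB, giving input = -4 dBFS.

-4 dBFS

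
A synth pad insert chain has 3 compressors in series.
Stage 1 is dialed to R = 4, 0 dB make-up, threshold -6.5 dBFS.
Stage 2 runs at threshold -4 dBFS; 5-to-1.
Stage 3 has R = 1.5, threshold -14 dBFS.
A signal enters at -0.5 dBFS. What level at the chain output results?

Stage 1: overshoot 6 dB → 6/4 = 1.5 dB → -5 dBFS.
Stage 2: below threshold (-5 ≤ -4); passes unchanged; output -5 dBFS.
Stage 3: overshoot 9 dB → 9/1.5 = 6 dB → -8 dBFS.

-8 dBFS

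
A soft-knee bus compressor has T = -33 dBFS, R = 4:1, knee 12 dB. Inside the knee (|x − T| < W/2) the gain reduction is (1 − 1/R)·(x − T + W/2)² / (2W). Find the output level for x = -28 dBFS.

-31.78125 dBFS

x − T + W/2 = -28 − (-33) + 6 = 11.
GR = (1 − 1/4) × 11² / 24 = 0.75 × 121 / 24 = 3.78125 dB.
Output = -28 − 3.78125 = -31.78125 dBFS.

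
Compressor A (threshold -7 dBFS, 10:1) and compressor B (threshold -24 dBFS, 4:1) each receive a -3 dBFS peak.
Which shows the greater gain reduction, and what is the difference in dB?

A: overshoot 4 dB → output overshoot 0.4 dB → GR 3.6 dB.
B: overshoot 21 dB → output overshoot 5.25 dB → GR 15.75 dB.
B reduces 12.15 dB more.

B, by 12.15 dB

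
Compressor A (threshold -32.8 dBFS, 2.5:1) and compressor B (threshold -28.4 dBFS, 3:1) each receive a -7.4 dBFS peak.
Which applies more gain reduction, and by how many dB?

A, by 1.24 dB

A: GR = 25.4 − 25.4/2.5 = 15.24 dB.
B: GR = 21 − 21/3 = 14 dB.
A reduces 1.24 dB more.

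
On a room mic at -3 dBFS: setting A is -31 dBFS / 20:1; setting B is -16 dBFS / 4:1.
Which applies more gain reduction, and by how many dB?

A: overshoot 28 dB → output overshoot 1.4 dB → GR 26.6 dB.
B: overshoot 13 dB → output overshoot 3.25 dB → GR 9.75 dB.
A applies 16.85 dB more gain reduction.

A, by 16.85 dB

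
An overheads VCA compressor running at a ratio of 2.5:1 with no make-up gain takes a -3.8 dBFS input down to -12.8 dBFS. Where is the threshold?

-18.8 dBFS

Gain reduction = -3.8 − (-12.8) = 9 dB; output overshoot = GR / (R − 1) = 9 / 1.5 = 6 dB.
Threshold = output − output overshoot = -12.8 − 6 = -18.8 dBFS.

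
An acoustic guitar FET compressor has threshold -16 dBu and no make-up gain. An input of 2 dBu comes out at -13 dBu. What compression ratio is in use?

6:1

Input overshoot = 2 − (-16) = 18 dB; output overshoot = -13 − (-16) = 3 dB.
Ratio = 18 / 3 = 6.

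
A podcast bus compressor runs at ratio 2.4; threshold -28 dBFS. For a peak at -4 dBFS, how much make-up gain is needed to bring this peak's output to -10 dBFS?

Without make-up, output = threshold + overshoot/2.4 = -28 + 10 = -18 dBFS.
Gap to target: 8 dB.

8 dB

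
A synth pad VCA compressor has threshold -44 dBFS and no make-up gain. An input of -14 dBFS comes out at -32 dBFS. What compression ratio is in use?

2.5:1

Input overshoot = -14 − (-44) = 30 dB; output overshoot = -32 − (-44) = 12 dB.
Ratio = 30 / 12 = 2.5.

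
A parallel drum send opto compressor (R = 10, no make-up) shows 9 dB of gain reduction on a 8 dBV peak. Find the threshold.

-2 dBV

Gain reduction = 8 − (-1) = 9 dB; output overshoot = GR / (R − 1) = 9 / 9 = 1 dB.
Threshold = output − output overshoot = -1 − 1 = -2 dBV.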